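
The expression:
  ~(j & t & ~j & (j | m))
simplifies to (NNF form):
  True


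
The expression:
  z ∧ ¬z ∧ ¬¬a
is never true.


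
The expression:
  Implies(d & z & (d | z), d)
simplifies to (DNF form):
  True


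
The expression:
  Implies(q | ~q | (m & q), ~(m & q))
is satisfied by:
  {m: False, q: False}
  {q: True, m: False}
  {m: True, q: False}


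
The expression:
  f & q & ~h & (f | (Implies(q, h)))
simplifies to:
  f & q & ~h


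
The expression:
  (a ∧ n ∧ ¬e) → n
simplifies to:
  True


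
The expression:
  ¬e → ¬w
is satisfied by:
  {e: True, w: False}
  {w: False, e: False}
  {w: True, e: True}


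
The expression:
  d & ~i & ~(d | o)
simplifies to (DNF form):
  False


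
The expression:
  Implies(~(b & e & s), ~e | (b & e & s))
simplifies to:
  ~e | (b & s)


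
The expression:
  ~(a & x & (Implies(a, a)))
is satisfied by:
  {x: False, a: False}
  {a: True, x: False}
  {x: True, a: False}


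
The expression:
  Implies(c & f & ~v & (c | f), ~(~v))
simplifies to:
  v | ~c | ~f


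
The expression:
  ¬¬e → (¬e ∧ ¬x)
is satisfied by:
  {e: False}


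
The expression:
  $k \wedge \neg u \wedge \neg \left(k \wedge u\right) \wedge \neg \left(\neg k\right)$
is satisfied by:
  {k: True, u: False}


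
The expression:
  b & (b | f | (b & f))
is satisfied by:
  {b: True}


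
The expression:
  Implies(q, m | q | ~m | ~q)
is always true.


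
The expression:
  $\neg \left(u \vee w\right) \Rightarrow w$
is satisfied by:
  {u: True, w: True}
  {u: True, w: False}
  {w: True, u: False}


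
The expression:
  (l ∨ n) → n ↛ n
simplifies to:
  ¬l ∧ ¬n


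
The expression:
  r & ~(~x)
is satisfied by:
  {r: True, x: True}


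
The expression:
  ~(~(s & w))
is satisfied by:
  {w: True, s: True}


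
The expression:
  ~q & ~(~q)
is never true.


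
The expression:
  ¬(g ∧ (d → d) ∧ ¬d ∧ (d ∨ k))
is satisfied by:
  {d: True, g: False, k: False}
  {g: False, k: False, d: False}
  {d: True, k: True, g: False}
  {k: True, g: False, d: False}
  {d: True, g: True, k: False}
  {g: True, d: False, k: False}
  {d: True, k: True, g: True}


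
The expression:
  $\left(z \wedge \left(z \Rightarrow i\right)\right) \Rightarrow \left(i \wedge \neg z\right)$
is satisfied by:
  {z: False, i: False}
  {i: True, z: False}
  {z: True, i: False}


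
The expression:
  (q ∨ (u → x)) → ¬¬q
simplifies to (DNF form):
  q ∨ (u ∧ ¬x)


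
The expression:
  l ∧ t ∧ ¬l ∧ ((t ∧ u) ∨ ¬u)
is never true.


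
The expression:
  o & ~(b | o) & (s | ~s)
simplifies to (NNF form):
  False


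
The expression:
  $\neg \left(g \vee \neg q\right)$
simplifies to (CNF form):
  $q \wedge \neg g$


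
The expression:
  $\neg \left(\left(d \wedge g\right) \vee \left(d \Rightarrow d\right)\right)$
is never true.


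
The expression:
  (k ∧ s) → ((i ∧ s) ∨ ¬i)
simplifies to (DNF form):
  True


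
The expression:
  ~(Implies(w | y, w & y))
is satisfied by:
  {y: True, w: False}
  {w: True, y: False}


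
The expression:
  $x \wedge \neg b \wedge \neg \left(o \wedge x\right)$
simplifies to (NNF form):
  $x \wedge \neg b \wedge \neg o$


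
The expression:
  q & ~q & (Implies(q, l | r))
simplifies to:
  False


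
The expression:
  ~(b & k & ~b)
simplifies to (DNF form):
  True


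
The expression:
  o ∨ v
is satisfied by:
  {o: True, v: True}
  {o: True, v: False}
  {v: True, o: False}


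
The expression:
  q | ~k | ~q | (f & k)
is always true.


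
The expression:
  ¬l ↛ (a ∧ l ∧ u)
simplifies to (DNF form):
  ¬l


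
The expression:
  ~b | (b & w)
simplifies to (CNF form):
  w | ~b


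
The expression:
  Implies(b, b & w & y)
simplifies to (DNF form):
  ~b | (w & y)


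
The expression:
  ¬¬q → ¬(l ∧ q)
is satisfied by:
  {l: False, q: False}
  {q: True, l: False}
  {l: True, q: False}


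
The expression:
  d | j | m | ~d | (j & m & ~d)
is always true.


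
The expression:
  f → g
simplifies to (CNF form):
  g ∨ ¬f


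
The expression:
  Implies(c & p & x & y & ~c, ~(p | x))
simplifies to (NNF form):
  True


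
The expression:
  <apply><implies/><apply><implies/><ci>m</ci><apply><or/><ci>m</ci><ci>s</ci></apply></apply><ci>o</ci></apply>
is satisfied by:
  {o: True}


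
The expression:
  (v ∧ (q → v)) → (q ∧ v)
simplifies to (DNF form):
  q ∨ ¬v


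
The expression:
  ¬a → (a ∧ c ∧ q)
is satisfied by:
  {a: True}


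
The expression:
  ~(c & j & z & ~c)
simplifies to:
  True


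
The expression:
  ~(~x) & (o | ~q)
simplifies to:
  x & (o | ~q)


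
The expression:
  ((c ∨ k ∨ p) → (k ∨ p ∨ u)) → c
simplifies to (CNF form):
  c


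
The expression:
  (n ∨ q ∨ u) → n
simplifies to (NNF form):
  n ∨ (¬q ∧ ¬u)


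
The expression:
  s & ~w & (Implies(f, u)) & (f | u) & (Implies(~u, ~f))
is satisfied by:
  {u: True, s: True, w: False}


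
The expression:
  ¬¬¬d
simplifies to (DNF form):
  ¬d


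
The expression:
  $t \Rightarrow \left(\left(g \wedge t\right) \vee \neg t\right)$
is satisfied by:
  {g: True, t: False}
  {t: False, g: False}
  {t: True, g: True}


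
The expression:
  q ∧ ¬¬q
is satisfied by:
  {q: True}


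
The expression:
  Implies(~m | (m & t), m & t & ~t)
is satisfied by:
  {m: True, t: False}


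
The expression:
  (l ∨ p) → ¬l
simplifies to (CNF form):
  ¬l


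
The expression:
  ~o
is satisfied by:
  {o: False}


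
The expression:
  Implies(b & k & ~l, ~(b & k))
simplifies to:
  l | ~b | ~k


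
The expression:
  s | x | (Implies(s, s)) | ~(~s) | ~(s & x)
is always true.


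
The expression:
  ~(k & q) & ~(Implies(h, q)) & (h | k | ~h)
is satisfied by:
  {h: True, q: False}


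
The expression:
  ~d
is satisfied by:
  {d: False}


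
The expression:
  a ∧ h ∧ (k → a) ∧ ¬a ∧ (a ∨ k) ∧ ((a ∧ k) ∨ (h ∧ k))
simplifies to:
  False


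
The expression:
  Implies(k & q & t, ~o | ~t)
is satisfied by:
  {o: False, k: False, q: False, t: False}
  {t: True, o: False, k: False, q: False}
  {q: True, o: False, k: False, t: False}
  {t: True, q: True, o: False, k: False}
  {k: True, t: False, o: False, q: False}
  {t: True, k: True, o: False, q: False}
  {q: True, k: True, t: False, o: False}
  {t: True, q: True, k: True, o: False}
  {o: True, q: False, k: False, t: False}
  {t: True, o: True, q: False, k: False}
  {q: True, o: True, t: False, k: False}
  {t: True, q: True, o: True, k: False}
  {k: True, o: True, q: False, t: False}
  {t: True, k: True, o: True, q: False}
  {q: True, k: True, o: True, t: False}


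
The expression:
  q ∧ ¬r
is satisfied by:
  {q: True, r: False}


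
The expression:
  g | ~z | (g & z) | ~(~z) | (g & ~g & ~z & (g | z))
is always true.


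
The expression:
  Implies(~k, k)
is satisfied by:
  {k: True}


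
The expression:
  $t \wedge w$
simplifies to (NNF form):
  $t \wedge w$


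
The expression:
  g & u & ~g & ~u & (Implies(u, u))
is never true.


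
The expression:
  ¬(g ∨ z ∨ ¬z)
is never true.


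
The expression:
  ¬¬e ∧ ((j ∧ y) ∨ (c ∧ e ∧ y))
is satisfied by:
  {e: True, c: True, j: True, y: True}
  {e: True, c: True, y: True, j: False}
  {e: True, j: True, y: True, c: False}


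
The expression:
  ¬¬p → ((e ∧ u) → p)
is always true.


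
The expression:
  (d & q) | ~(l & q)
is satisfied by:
  {d: True, l: False, q: False}
  {l: False, q: False, d: False}
  {d: True, q: True, l: False}
  {q: True, l: False, d: False}
  {d: True, l: True, q: False}
  {l: True, d: False, q: False}
  {d: True, q: True, l: True}


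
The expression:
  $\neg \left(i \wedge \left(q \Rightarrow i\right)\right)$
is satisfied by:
  {i: False}


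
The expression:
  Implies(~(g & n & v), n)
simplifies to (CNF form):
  n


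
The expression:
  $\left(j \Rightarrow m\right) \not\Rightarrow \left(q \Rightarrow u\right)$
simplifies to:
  $q \wedge \neg u \wedge \left(m \vee \neg j\right)$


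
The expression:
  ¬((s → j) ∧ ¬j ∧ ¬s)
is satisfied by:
  {s: True, j: True}
  {s: True, j: False}
  {j: True, s: False}


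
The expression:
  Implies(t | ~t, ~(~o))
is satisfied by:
  {o: True}


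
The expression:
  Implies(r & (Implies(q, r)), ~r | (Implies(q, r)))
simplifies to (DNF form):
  True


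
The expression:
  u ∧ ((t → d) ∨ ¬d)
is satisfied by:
  {u: True}


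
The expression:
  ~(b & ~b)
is always true.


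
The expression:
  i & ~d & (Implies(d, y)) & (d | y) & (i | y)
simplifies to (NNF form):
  i & y & ~d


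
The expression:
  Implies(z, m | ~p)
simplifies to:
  m | ~p | ~z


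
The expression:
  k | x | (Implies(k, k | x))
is always true.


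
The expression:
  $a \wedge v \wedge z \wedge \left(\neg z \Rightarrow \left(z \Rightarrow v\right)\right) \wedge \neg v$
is never true.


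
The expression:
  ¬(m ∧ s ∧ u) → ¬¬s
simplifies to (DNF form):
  s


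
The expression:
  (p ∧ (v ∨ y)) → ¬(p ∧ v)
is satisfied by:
  {p: False, v: False}
  {v: True, p: False}
  {p: True, v: False}


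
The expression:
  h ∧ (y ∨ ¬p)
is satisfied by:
  {h: True, y: True, p: False}
  {h: True, p: False, y: False}
  {h: True, y: True, p: True}


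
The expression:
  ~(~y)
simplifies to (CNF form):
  y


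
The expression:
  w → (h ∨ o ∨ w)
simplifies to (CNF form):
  True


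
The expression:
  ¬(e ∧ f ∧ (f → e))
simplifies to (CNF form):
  ¬e ∨ ¬f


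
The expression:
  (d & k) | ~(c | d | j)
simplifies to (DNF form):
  (d & k) | (d & ~d) | (d & k & ~c) | (d & k & ~j) | (d & ~c & ~d) | (d & ~d & ~j) | (k & ~c & ~j) | (~c & ~d & ~j)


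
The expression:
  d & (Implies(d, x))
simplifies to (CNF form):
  d & x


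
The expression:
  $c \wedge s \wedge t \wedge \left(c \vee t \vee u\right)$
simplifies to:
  $c \wedge s \wedge t$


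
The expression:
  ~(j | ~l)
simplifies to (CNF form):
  l & ~j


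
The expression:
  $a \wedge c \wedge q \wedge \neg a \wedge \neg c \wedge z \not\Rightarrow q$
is never true.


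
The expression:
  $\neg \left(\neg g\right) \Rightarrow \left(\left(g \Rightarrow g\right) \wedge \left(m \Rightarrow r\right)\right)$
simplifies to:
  $r \vee \neg g \vee \neg m$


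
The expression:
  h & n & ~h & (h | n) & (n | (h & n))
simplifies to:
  False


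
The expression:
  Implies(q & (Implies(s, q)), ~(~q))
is always true.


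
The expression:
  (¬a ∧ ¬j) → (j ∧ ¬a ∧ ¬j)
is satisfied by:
  {a: True, j: True}
  {a: True, j: False}
  {j: True, a: False}


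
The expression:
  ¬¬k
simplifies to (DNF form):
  k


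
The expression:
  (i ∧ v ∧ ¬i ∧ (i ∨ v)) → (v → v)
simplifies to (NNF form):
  True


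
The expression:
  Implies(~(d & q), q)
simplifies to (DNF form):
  q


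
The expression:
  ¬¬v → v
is always true.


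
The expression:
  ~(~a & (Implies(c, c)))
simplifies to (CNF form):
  a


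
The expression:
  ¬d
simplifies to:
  ¬d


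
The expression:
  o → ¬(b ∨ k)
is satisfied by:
  {k: False, o: False, b: False}
  {b: True, k: False, o: False}
  {k: True, b: False, o: False}
  {b: True, k: True, o: False}
  {o: True, b: False, k: False}


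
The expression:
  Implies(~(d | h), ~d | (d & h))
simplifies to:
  True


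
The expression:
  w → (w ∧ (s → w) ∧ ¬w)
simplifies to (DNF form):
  ¬w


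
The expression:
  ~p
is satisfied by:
  {p: False}


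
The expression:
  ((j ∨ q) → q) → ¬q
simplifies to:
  ¬q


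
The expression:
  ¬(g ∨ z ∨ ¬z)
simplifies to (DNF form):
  False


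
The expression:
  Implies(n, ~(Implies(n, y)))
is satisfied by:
  {y: False, n: False}
  {n: True, y: False}
  {y: True, n: False}


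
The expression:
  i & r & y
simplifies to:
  i & r & y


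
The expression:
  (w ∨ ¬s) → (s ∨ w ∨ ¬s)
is always true.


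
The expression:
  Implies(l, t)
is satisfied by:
  {t: True, l: False}
  {l: False, t: False}
  {l: True, t: True}


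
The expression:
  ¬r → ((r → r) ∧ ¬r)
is always true.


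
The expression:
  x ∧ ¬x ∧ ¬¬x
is never true.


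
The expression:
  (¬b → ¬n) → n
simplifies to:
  n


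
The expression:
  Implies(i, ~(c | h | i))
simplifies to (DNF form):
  ~i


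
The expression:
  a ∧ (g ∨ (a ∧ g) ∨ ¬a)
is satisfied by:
  {a: True, g: True}


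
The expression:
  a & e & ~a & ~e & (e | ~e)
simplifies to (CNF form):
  False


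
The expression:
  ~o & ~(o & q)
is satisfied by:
  {o: False}


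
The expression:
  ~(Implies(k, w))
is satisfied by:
  {k: True, w: False}


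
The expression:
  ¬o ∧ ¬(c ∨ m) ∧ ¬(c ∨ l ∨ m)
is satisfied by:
  {o: False, m: False, l: False, c: False}


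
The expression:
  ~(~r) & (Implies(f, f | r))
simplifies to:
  r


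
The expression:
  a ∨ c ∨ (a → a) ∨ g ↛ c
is always true.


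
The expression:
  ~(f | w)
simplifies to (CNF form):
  ~f & ~w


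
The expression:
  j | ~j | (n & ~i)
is always true.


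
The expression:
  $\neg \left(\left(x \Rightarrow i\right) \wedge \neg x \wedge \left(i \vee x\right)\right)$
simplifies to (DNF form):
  $x \vee \neg i$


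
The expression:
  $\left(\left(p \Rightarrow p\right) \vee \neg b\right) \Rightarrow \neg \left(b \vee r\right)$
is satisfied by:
  {r: False, b: False}


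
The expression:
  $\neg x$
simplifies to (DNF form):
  $\neg x$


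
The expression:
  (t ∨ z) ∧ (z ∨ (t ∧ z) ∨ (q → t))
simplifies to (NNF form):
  t ∨ z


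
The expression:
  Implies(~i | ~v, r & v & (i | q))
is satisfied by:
  {i: True, q: True, r: True, v: True}
  {i: True, q: True, v: True, r: False}
  {i: True, r: True, v: True, q: False}
  {i: True, v: True, r: False, q: False}
  {q: True, r: True, v: True, i: False}


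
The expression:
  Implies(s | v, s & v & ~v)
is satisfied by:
  {v: False, s: False}


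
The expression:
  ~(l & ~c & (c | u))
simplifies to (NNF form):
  c | ~l | ~u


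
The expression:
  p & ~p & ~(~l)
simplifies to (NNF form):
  False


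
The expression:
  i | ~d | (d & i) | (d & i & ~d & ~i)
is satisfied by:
  {i: True, d: False}
  {d: False, i: False}
  {d: True, i: True}


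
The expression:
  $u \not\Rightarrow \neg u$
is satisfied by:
  {u: True}


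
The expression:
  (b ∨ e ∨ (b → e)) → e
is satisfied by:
  {e: True}


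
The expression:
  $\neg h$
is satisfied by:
  {h: False}


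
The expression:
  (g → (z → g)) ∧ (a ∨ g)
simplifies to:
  a ∨ g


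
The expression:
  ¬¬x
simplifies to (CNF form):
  x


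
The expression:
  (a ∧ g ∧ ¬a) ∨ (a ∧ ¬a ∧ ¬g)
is never true.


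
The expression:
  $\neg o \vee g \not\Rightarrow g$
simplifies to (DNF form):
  $\neg o$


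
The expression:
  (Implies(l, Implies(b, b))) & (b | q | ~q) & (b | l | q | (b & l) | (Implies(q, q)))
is always true.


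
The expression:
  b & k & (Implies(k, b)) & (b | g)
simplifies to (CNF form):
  b & k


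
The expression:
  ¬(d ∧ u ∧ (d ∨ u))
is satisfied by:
  {u: False, d: False}
  {d: True, u: False}
  {u: True, d: False}


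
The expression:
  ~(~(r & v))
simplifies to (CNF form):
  r & v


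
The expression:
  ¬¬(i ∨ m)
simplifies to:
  i ∨ m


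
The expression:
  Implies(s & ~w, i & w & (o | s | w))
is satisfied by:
  {w: True, s: False}
  {s: False, w: False}
  {s: True, w: True}


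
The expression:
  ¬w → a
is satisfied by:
  {a: True, w: True}
  {a: True, w: False}
  {w: True, a: False}


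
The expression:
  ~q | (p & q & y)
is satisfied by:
  {y: True, p: True, q: False}
  {y: True, p: False, q: False}
  {p: True, y: False, q: False}
  {y: False, p: False, q: False}
  {y: True, q: True, p: True}


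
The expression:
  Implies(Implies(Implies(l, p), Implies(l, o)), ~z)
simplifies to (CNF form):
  (l | ~z) & (p | ~z) & (~o | ~z)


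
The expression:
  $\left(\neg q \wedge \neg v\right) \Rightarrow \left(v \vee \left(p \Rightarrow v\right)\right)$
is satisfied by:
  {q: True, v: True, p: False}
  {q: True, p: False, v: False}
  {v: True, p: False, q: False}
  {v: False, p: False, q: False}
  {q: True, v: True, p: True}
  {q: True, p: True, v: False}
  {v: True, p: True, q: False}


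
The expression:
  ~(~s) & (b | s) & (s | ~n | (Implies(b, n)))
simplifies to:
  s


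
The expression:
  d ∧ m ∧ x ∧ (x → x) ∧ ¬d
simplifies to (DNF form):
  False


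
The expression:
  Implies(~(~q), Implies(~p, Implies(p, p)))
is always true.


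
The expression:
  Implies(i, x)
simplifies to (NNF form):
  x | ~i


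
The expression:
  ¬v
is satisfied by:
  {v: False}


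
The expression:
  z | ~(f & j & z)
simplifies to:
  True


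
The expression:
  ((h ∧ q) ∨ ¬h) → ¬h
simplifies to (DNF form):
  ¬h ∨ ¬q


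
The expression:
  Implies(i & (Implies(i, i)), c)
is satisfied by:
  {c: True, i: False}
  {i: False, c: False}
  {i: True, c: True}


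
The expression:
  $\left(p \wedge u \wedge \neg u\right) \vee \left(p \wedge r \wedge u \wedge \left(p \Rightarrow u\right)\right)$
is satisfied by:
  {r: True, p: True, u: True}


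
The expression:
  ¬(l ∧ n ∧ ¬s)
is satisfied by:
  {s: True, l: False, n: False}
  {l: False, n: False, s: False}
  {n: True, s: True, l: False}
  {n: True, l: False, s: False}
  {s: True, l: True, n: False}
  {l: True, s: False, n: False}
  {n: True, l: True, s: True}


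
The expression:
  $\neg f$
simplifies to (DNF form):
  $\neg f$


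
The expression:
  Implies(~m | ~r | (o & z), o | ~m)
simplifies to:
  o | r | ~m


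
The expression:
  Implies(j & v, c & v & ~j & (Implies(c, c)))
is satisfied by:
  {v: False, j: False}
  {j: True, v: False}
  {v: True, j: False}


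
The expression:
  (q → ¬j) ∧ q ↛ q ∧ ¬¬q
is never true.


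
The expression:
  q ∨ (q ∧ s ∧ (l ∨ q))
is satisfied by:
  {q: True}


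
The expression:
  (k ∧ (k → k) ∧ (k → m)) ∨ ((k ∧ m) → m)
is always true.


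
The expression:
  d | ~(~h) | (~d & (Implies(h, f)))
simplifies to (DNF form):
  True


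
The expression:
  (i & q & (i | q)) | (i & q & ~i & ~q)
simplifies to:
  i & q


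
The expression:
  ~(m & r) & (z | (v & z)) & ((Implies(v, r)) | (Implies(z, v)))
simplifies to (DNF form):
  (z & ~m) | (z & ~r)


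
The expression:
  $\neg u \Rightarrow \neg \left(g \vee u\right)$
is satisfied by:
  {u: True, g: False}
  {g: False, u: False}
  {g: True, u: True}


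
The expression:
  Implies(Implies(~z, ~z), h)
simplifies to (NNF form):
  h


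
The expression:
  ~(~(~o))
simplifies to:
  ~o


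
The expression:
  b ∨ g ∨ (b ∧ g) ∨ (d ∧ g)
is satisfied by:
  {b: True, g: True}
  {b: True, g: False}
  {g: True, b: False}


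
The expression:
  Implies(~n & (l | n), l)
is always true.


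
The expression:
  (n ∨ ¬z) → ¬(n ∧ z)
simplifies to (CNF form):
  ¬n ∨ ¬z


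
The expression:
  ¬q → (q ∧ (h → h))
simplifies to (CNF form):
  q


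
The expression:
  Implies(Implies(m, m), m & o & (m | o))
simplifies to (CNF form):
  m & o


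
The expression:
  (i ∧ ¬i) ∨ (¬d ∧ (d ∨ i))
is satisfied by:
  {i: True, d: False}


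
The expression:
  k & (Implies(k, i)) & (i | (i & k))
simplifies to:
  i & k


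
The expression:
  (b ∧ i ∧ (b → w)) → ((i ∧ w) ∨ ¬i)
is always true.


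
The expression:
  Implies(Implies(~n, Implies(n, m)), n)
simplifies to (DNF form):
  n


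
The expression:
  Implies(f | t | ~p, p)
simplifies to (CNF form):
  p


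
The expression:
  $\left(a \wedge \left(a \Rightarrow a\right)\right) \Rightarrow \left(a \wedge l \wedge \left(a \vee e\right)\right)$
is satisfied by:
  {l: True, a: False}
  {a: False, l: False}
  {a: True, l: True}


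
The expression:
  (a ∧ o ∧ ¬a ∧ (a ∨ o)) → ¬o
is always true.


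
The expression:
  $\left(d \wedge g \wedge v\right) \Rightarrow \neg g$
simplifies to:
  $\neg d \vee \neg g \vee \neg v$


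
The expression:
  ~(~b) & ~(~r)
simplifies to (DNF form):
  b & r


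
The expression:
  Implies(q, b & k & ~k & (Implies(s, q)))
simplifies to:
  ~q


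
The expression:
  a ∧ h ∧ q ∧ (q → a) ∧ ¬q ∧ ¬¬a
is never true.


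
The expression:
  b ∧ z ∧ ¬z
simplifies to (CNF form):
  False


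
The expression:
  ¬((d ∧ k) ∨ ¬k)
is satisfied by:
  {k: True, d: False}


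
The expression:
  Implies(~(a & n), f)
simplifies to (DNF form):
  f | (a & n)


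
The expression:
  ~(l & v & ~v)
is always true.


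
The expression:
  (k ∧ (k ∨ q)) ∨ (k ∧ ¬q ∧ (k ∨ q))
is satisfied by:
  {k: True}


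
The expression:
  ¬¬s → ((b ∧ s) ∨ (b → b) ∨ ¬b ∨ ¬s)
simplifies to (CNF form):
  True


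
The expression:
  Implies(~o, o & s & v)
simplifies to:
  o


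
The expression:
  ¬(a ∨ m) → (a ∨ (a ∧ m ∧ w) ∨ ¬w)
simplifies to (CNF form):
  a ∨ m ∨ ¬w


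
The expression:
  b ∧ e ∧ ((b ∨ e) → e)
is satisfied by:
  {e: True, b: True}


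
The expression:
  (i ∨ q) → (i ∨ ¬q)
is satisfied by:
  {i: True, q: False}
  {q: False, i: False}
  {q: True, i: True}


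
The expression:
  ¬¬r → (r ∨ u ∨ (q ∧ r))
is always true.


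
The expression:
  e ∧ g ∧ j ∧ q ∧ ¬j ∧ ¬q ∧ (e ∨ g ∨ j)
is never true.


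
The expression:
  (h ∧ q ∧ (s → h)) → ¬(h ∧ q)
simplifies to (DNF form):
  ¬h ∨ ¬q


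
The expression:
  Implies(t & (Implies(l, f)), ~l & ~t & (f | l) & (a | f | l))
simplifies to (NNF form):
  ~t | (l & ~f)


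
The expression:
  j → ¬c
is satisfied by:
  {c: False, j: False}
  {j: True, c: False}
  {c: True, j: False}


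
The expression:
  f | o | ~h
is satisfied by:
  {o: True, f: True, h: False}
  {o: True, h: False, f: False}
  {f: True, h: False, o: False}
  {f: False, h: False, o: False}
  {o: True, f: True, h: True}
  {o: True, h: True, f: False}
  {f: True, h: True, o: False}


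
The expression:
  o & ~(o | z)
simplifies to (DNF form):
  False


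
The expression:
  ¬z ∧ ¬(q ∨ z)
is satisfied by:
  {q: False, z: False}


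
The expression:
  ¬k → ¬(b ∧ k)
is always true.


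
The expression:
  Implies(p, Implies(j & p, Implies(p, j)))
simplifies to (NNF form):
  True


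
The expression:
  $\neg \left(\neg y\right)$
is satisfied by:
  {y: True}


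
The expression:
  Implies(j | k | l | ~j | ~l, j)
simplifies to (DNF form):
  j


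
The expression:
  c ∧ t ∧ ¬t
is never true.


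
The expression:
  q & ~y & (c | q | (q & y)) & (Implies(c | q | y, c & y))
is never true.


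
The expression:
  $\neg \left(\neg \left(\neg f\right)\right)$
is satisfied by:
  {f: False}


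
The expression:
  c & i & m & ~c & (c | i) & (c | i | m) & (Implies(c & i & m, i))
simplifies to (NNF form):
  False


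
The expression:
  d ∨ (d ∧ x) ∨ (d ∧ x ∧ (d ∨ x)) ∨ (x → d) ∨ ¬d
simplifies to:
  True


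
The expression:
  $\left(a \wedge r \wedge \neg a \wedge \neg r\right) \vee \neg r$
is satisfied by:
  {r: False}


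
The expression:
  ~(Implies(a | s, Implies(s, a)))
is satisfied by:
  {s: True, a: False}


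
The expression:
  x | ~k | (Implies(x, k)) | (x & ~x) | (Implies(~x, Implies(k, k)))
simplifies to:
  True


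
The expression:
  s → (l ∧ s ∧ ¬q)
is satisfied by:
  {l: True, q: False, s: False}
  {q: False, s: False, l: False}
  {l: True, q: True, s: False}
  {q: True, l: False, s: False}
  {s: True, l: True, q: False}


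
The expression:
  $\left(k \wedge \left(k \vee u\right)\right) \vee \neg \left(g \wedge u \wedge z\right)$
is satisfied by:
  {k: True, g: False, u: False, z: False}
  {k: False, g: False, u: False, z: False}
  {k: True, z: True, g: False, u: False}
  {z: True, k: False, g: False, u: False}
  {k: True, u: True, z: False, g: False}
  {u: True, z: False, g: False, k: False}
  {k: True, z: True, u: True, g: False}
  {z: True, u: True, k: False, g: False}
  {k: True, g: True, z: False, u: False}
  {g: True, z: False, u: False, k: False}
  {k: True, z: True, g: True, u: False}
  {z: True, g: True, k: False, u: False}
  {k: True, u: True, g: True, z: False}
  {u: True, g: True, z: False, k: False}
  {k: True, z: True, u: True, g: True}


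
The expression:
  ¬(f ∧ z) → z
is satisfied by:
  {z: True}


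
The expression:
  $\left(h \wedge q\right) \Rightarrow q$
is always true.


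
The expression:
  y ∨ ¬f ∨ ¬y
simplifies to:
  True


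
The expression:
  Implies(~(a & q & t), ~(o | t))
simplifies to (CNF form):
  (a | ~t) & (q | ~t) & (t | ~o)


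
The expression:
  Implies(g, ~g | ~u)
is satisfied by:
  {g: False, u: False}
  {u: True, g: False}
  {g: True, u: False}


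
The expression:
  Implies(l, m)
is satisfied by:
  {m: True, l: False}
  {l: False, m: False}
  {l: True, m: True}


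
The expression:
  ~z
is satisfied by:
  {z: False}


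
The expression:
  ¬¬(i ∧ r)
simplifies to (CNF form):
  i ∧ r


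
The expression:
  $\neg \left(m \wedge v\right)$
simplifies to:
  $\neg m \vee \neg v$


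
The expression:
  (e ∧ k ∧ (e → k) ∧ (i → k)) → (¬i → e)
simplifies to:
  True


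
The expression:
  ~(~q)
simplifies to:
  q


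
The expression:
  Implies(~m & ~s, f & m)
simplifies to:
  m | s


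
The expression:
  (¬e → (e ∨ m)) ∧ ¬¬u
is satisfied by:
  {u: True, m: True, e: True}
  {u: True, m: True, e: False}
  {u: True, e: True, m: False}


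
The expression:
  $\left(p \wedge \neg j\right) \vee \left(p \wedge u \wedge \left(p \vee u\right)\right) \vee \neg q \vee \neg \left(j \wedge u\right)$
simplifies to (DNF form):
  $p \vee \neg j \vee \neg q \vee \neg u$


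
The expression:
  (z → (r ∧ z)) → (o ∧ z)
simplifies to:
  z ∧ (o ∨ ¬r)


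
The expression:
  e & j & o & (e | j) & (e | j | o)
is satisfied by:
  {j: True, e: True, o: True}


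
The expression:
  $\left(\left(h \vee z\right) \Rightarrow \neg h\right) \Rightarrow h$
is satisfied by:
  {h: True}


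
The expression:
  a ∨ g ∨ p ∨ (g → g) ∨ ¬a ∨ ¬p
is always true.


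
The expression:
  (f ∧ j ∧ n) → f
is always true.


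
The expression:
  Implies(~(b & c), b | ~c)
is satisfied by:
  {b: True, c: False}
  {c: False, b: False}
  {c: True, b: True}


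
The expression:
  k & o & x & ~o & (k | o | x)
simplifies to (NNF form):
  False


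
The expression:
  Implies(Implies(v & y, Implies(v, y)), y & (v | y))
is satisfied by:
  {y: True}


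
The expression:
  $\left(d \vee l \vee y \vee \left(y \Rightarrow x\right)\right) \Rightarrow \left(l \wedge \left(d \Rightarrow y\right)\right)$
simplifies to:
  $l \wedge \left(y \vee \neg d\right)$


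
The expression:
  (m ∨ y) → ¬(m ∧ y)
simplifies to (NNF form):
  ¬m ∨ ¬y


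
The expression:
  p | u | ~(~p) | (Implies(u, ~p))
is always true.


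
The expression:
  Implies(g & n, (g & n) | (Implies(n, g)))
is always true.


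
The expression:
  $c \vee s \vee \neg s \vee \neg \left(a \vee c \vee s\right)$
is always true.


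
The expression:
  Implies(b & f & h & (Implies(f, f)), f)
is always true.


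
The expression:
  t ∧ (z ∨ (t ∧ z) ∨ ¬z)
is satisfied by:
  {t: True}


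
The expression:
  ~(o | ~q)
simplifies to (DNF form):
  q & ~o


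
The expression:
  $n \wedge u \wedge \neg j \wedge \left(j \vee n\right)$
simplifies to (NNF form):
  $n \wedge u \wedge \neg j$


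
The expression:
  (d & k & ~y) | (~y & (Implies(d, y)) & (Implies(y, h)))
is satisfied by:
  {k: True, y: False, d: False}
  {k: False, y: False, d: False}
  {d: True, k: True, y: False}


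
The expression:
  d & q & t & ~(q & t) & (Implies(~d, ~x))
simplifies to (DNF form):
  False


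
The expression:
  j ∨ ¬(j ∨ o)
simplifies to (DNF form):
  j ∨ ¬o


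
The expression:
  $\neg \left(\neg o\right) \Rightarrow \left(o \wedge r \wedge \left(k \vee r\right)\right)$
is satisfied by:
  {r: True, o: False}
  {o: False, r: False}
  {o: True, r: True}


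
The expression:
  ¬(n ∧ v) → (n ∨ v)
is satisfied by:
  {n: True, v: True}
  {n: True, v: False}
  {v: True, n: False}


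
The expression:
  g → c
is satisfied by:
  {c: True, g: False}
  {g: False, c: False}
  {g: True, c: True}


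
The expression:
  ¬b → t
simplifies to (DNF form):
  b ∨ t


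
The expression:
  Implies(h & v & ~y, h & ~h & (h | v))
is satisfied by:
  {y: True, h: False, v: False}
  {h: False, v: False, y: False}
  {y: True, v: True, h: False}
  {v: True, h: False, y: False}
  {y: True, h: True, v: False}
  {h: True, y: False, v: False}
  {y: True, v: True, h: True}


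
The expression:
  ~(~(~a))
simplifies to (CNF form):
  ~a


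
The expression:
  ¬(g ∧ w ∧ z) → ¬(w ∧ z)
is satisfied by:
  {g: True, w: False, z: False}
  {w: False, z: False, g: False}
  {g: True, z: True, w: False}
  {z: True, w: False, g: False}
  {g: True, w: True, z: False}
  {w: True, g: False, z: False}
  {g: True, z: True, w: True}


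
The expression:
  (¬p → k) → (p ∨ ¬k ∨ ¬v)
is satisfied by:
  {p: True, k: False, v: False}
  {k: False, v: False, p: False}
  {v: True, p: True, k: False}
  {v: True, k: False, p: False}
  {p: True, k: True, v: False}
  {k: True, p: False, v: False}
  {v: True, k: True, p: True}


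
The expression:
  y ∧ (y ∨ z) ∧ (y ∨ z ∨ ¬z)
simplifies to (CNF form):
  y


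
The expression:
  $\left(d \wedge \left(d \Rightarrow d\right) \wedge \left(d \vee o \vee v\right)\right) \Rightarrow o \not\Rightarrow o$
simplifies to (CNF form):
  $\neg d$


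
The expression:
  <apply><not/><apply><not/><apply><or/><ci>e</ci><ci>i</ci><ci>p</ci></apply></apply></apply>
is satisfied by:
  {i: True, e: True, p: True}
  {i: True, e: True, p: False}
  {i: True, p: True, e: False}
  {i: True, p: False, e: False}
  {e: True, p: True, i: False}
  {e: True, p: False, i: False}
  {p: True, e: False, i: False}


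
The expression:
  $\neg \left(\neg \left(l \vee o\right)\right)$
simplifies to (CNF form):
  $l \vee o$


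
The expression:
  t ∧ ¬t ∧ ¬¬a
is never true.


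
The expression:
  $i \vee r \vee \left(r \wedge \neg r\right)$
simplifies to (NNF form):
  $i \vee r$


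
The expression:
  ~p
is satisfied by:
  {p: False}


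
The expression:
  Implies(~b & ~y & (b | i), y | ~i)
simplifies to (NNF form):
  b | y | ~i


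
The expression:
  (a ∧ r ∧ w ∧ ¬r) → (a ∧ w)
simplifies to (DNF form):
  True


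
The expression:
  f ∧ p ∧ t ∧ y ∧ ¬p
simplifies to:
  False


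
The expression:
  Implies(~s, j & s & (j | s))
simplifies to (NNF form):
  s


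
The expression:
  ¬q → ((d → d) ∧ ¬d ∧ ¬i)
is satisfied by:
  {q: True, i: False, d: False}
  {d: True, q: True, i: False}
  {q: True, i: True, d: False}
  {d: True, q: True, i: True}
  {d: False, i: False, q: False}


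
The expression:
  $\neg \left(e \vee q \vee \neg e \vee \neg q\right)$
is never true.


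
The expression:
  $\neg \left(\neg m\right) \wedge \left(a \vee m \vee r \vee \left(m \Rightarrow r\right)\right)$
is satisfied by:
  {m: True}


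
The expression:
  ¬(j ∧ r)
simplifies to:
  ¬j ∨ ¬r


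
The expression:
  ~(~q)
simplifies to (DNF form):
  q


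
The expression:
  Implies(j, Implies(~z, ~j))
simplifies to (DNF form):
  z | ~j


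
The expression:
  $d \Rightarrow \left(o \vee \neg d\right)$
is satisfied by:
  {o: True, d: False}
  {d: False, o: False}
  {d: True, o: True}


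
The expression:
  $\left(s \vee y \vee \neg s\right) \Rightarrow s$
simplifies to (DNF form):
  $s$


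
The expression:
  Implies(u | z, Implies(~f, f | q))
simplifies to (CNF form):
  (f | q | ~u) & (f | q | ~z)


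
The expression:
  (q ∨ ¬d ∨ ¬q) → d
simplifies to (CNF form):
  d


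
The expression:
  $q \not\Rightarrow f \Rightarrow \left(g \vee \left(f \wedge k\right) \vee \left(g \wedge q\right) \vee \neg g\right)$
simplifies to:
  $\text{True}$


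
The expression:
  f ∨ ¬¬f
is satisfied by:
  {f: True}


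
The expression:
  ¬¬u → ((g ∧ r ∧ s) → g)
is always true.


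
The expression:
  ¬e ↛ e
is always true.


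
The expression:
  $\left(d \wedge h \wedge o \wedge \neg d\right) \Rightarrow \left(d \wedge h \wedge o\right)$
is always true.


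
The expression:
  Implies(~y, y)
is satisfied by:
  {y: True}


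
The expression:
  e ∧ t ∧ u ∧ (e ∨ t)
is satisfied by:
  {t: True, e: True, u: True}


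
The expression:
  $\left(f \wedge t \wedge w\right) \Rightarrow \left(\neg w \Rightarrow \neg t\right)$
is always true.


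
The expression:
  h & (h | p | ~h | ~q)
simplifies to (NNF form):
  h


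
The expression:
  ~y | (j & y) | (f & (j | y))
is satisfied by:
  {f: True, j: True, y: False}
  {f: True, j: False, y: False}
  {j: True, f: False, y: False}
  {f: False, j: False, y: False}
  {y: True, f: True, j: True}
  {y: True, f: True, j: False}
  {y: True, j: True, f: False}


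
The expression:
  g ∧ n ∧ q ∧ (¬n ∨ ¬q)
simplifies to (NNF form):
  False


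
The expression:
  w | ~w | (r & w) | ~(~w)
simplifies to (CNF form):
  True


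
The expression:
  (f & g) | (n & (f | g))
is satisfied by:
  {n: True, f: True, g: True}
  {n: True, f: True, g: False}
  {n: True, g: True, f: False}
  {f: True, g: True, n: False}


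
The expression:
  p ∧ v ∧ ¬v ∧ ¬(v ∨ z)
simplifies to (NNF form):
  False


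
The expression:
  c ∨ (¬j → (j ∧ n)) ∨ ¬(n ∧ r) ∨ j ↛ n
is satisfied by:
  {c: True, j: True, n: False, r: False}
  {c: True, j: False, n: False, r: False}
  {j: True, r: False, c: False, n: False}
  {r: False, j: False, c: False, n: False}
  {r: True, c: True, j: True, n: False}
  {r: True, c: True, j: False, n: False}
  {r: True, j: True, c: False, n: False}
  {r: True, j: False, c: False, n: False}
  {n: True, c: True, j: True, r: False}
  {n: True, c: True, j: False, r: False}
  {n: True, j: True, c: False, r: False}
  {n: True, j: False, c: False, r: False}
  {r: True, n: True, c: True, j: True}
  {r: True, n: True, c: True, j: False}
  {r: True, n: True, j: True, c: False}


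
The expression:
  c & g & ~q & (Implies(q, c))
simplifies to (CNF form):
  c & g & ~q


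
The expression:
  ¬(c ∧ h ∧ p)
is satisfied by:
  {p: False, c: False, h: False}
  {h: True, p: False, c: False}
  {c: True, p: False, h: False}
  {h: True, c: True, p: False}
  {p: True, h: False, c: False}
  {h: True, p: True, c: False}
  {c: True, p: True, h: False}


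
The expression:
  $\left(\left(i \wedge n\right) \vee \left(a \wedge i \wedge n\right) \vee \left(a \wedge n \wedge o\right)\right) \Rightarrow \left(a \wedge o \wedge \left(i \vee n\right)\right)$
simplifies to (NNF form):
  $\left(a \wedge o\right) \vee \neg i \vee \neg n$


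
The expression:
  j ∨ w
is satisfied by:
  {w: True, j: True}
  {w: True, j: False}
  {j: True, w: False}


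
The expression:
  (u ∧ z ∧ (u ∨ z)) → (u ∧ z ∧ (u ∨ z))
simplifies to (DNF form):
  True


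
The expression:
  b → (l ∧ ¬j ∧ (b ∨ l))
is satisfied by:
  {l: True, b: False, j: False}
  {l: False, b: False, j: False}
  {j: True, l: True, b: False}
  {j: True, l: False, b: False}
  {b: True, l: True, j: False}


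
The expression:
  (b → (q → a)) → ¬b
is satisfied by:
  {q: True, b: False, a: False}
  {q: False, b: False, a: False}
  {a: True, q: True, b: False}
  {a: True, q: False, b: False}
  {b: True, q: True, a: False}


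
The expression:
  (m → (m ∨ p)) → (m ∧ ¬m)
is never true.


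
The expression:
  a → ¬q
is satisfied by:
  {q: False, a: False}
  {a: True, q: False}
  {q: True, a: False}


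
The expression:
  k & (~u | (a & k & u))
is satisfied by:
  {a: True, k: True, u: False}
  {k: True, u: False, a: False}
  {a: True, u: True, k: True}


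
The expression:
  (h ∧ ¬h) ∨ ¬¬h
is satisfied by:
  {h: True}


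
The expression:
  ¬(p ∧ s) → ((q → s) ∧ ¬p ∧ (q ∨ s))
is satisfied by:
  {s: True}


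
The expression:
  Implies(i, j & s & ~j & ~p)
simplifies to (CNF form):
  ~i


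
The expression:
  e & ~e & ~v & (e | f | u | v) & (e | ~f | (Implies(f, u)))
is never true.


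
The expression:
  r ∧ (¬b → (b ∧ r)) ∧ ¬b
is never true.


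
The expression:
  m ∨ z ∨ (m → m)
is always true.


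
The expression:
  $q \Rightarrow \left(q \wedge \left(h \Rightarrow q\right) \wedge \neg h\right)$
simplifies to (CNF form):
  $\neg h \vee \neg q$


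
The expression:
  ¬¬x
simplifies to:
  x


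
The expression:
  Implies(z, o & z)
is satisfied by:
  {o: True, z: False}
  {z: False, o: False}
  {z: True, o: True}


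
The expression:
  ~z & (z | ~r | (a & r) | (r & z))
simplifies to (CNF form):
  ~z & (a | ~r)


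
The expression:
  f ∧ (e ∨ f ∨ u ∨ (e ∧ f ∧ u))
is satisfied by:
  {f: True}


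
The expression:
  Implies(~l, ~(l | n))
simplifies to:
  l | ~n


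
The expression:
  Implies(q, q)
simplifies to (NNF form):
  True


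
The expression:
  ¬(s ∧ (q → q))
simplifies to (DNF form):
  ¬s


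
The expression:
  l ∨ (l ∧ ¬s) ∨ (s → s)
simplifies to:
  True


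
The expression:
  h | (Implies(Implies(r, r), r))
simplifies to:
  h | r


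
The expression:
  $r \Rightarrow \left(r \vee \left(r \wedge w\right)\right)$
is always true.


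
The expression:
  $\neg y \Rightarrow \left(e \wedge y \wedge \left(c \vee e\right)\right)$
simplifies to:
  $y$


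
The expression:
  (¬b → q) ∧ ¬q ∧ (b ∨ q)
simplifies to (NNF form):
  b ∧ ¬q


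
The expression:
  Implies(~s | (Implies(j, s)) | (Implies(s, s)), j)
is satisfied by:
  {j: True}
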